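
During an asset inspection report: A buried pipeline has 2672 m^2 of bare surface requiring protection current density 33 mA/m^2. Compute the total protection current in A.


I = area * current density, then convert mA → A (÷1000)
I = 2672 * 33 / 1000 = 88.18 A

88.18 A


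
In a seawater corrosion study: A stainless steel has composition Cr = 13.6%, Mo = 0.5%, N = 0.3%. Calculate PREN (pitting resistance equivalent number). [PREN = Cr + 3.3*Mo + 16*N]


Apply the PREN formula: PREN = Cr + 3.3*Mo + 16*N
PREN = 13.6 + 3.3*0.5 + 16*0.3
PREN = 13.6 + 1.65 + 4.8 = 20.05

20.05


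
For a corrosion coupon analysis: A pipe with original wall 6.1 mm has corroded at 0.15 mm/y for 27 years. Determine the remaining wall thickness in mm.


Remaining wall = original − CR × time
t = 6.1 − 0.15*27 = 6.1 − 4.05 = 2.05 mm

2.05 mm


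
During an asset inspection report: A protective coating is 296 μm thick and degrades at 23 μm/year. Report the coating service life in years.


Service life = thickness / degradation rate
Life = 296 / 23 = 12.9 years

12.9 years


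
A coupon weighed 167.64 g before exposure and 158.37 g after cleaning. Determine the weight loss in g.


Weight loss = initial − final
WL = 167.64 − 158.37 = 9.27 g

9.27 g


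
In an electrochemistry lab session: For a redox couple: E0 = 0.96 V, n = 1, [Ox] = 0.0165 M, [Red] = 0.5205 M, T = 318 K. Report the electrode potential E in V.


Apply the Nernst equation: E = E0 + (RT/nF)*ln([Ox]/[Red])
Step 1: RT/nF = 8.314*318/(1*96485) = 0.02740169 V
Step 2: [Ox]/[Red] = 0.0165/0.5205 = 0.0317
Step 3: ln(0.0317) = -3.451439
Step 4: correction = 0.02740169 * -3.451439 = -0.095 V
E = 0.96 + -0.095 = 0.865 V

0.865 V


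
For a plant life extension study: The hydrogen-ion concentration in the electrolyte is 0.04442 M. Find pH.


pH = −log10[H+]
pH = −log10(0.04442) = 1.35

1.35


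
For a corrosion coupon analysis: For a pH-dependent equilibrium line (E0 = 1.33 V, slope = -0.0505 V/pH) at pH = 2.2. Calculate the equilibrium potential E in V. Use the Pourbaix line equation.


Apply the Pourbaix line equation: E = E0 + slope*pH
E = 1.33 + (-0.0505)*2.2 = 1.33 + (-0.1111) = 1.2189 V
Rounded to 4 decimal places: E = 1.2189 V

1.2189 V


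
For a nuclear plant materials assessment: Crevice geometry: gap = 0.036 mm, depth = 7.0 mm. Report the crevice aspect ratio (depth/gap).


Aspect ratio = depth / gap
Ratio = 7.0 / 0.036 = 194.4

194.4


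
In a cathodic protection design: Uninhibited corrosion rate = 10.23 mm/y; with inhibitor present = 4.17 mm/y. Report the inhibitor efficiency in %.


Apply the inhibitor-efficiency definition: IE = (CR_blank − CR_inh)/CR_blank × 100
IE = (10.23 − 4.17) / 10.23 × 100
IE = 6.06 / 10.23 × 100 = 59.2 %

59.2 %


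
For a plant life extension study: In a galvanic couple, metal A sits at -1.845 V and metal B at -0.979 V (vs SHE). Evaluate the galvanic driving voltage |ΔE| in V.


Driving voltage is the absolute potential difference.
|ΔE| = |-1.845 − (-0.979)| = 0.866 V

0.866 V


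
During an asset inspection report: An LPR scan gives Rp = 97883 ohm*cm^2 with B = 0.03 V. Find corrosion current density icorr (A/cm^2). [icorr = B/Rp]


Apply the Stern-Geary relation: icorr = B / Rp
icorr = 0.03 / 97883 = 3.065×10^-7 A/cm^2

3.065×10^-7 A/cm^2


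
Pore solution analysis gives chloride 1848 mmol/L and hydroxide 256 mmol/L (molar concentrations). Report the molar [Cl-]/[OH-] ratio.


Threshold parameter = [Cl-] / [OH-] (molar basis; both in mmol/L, so units cancel)
Ratio = 1848 / 256 = 7.22

7.22


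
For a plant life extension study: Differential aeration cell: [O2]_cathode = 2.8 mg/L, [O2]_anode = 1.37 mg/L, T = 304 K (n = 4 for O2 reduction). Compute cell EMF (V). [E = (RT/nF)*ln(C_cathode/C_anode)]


Apply the Nernst concentration-cell relation: E = (RT/nF)*ln(C_cathode/C_anode)
RT/nF = 8.314*304/(4*96485) = 0.00654883 V
ln(2.8/1.37) = 0.71481
E = 0.00654883 * 0.71481 = 0.00468 V

0.00468 V


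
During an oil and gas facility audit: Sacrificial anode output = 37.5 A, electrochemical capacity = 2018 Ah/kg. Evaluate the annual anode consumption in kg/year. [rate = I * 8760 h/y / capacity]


Annual consumption = current * hours per year / capacity
Rate = 37.5 * 8760 / 2018 = 162.8 kg/year

162.8 kg/year


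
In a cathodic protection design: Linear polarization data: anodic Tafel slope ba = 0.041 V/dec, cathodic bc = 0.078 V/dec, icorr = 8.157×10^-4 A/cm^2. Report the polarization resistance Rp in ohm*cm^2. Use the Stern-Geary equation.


Apply the Stern-Geary equation: Rp = ba*bc / (2.303*icorr*(ba+bc))
ba*bc = 0.041*0.078 = 0.003198
ba+bc = 0.119; 2.303*icorr*(ba+bc) = 2.303*8.157×10^-4*0.119 = 2.2354829×10^-4
Rp = 0.003198 / 2.2354829×10^-4 = 14.31 ohm*cm^2

14.31 ohm*cm^2


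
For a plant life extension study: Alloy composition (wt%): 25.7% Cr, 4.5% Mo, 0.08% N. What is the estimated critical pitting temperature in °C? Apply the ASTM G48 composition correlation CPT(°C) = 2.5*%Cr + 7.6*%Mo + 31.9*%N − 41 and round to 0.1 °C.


Apply the ASTM G48 empirical CPT estimate: CPT(°C) = 2.5*%Cr + 7.6*%Mo + 31.9*%N − 41
2.5*25.7 = 64.25; 7.6*4.5 = 34.2; 31.9*0.08 = 2.552
CPT = 64.25 + 34.2 + 2.552 − 41 = 60.002 °C
Rounded to 0.1 °C: CPT ≈ 60.0 °C

60.0 °C


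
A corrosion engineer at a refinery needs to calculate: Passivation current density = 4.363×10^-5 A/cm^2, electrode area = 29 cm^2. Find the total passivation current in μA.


I = i_pass * A, then convert A → μA (×10^6)
I = 4.363×10^-5 * 29 * 10^6 = 1265.27 μA

1265.27 μA


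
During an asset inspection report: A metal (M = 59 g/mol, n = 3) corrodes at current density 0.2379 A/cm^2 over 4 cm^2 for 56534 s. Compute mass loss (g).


Apply Faraday's law: m = i*A*t*M / (n*F)
Total charge passed Q = i*A*t = 0.2379*4*56534 = 53797.7544 C
m = Q*M/(n*F) = 53797.7544*59/(3*96485) = 10.96567 g

10.96567 g


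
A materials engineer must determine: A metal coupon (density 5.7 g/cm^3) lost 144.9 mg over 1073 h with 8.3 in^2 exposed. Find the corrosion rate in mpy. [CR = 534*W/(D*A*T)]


Apply the mpy weight-loss relation: CR = 534 * W / (D * A * T)
Numerator: 534 * 144.9 = 77376.6
Denominator: 5.7 * 8.3 * 1073 = 50763.63
CR = 77376.6 / 50763.63 = 1.5243 mpy

1.5243 mpy


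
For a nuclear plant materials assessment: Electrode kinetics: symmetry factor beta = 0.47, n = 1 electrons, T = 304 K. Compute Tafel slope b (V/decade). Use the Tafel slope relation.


Apply the Tafel slope relation: b = 2.303*R*T/(beta*n*F)
Numerator: 2.303 * 8.314 * 304 = 5820.73
Denominator: 0.47 * 1 * 96485 = 45347.95
b = 5820.73 / 45347.95 = 0.1284 V/decade

0.1284 V/decade


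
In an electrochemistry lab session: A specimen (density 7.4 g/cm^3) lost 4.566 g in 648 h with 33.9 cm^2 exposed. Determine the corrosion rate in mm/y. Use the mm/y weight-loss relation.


Apply the mm/y weight-loss relation: CR = 87600 * W / (D * A * T)
Numerator: 87600 * 4.566 = 399981.6
Denominator: 7.4 * 33.9 * 648 = 162557.28
CR = 399981.6 / 162557.28 = 2.460558 mm/y

2.460558 mm/y


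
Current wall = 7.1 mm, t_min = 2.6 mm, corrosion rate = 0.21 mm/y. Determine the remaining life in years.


Apply the remaining-life relation: RL = (t_current − t_min) / CR
RL = (7.1 − 2.6) / 0.21 = 4.5 / 0.21 = 21.4 years

21.4 years


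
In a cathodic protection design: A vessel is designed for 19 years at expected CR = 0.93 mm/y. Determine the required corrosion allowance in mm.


Corrosion allowance = CR × design life
CA = 0.93 * 19 = 17.67 mm

17.67 mm


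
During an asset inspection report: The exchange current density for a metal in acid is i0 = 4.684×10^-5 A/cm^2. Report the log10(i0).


i0 = 4.684×10^-5 A/cm^2
log10(i0) = -4.329

-4.329


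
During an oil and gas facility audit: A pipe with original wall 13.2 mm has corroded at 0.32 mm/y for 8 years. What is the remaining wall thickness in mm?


Remaining wall = original − CR × time
t = 13.2 − 0.32*8 = 13.2 − 2.56 = 10.64 mm

10.64 mm


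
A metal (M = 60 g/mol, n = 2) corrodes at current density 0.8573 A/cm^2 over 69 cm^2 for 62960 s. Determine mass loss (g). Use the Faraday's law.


Apply Faraday's law: m = i*A*t*M / (n*F)
Total charge passed Q = i*A*t = 0.8573*69*62960 = 3724316.952 C
m = Q*M/(n*F) = 3724316.952*60/(2*96485) = 1157.99874 g

1157.99874 g


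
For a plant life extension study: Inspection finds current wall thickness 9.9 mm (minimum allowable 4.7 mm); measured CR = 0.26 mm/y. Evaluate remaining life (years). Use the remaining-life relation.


Apply the remaining-life relation: RL = (t_current − t_min) / CR
RL = (9.9 − 4.7) / 0.26 = 5.2 / 0.26 = 20.0 years

20.0 years


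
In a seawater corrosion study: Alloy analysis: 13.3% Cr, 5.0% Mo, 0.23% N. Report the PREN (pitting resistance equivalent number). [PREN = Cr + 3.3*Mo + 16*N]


Apply the PREN formula: PREN = Cr + 3.3*Mo + 16*N
PREN = 13.3 + 3.3*5.0 + 16*0.23
PREN = 13.3 + 16.5 + 3.68 = 33.48

33.48


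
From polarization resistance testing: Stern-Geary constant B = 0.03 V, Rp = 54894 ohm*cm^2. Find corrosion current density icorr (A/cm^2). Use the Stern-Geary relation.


Apply the Stern-Geary relation: icorr = B / Rp
icorr = 0.03 / 54894 = 5.465×10^-7 A/cm^2

5.465×10^-7 A/cm^2


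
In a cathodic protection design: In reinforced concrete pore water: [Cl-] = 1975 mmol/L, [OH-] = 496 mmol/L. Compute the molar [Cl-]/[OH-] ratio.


Threshold parameter = [Cl-] / [OH-] (molar basis; both in mmol/L, so units cancel)
Ratio = 1975 / 496 = 3.98

3.98


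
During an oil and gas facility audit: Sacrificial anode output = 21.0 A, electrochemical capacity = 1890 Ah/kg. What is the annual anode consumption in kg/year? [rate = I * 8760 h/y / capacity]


Annual consumption = current * hours per year / capacity
Rate = 21.0 * 8760 / 1890 = 97.3 kg/year

97.3 kg/year


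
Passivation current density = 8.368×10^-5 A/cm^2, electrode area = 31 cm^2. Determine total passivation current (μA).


I = i_pass * A, then convert A → μA (×10^6)
I = 8.368×10^-5 * 31 * 10^6 = 2594.08 μA

2594.08 μA


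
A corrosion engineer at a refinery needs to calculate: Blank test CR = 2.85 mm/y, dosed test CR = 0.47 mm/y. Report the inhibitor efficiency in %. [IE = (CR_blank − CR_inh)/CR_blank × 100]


Apply the inhibitor-efficiency definition: IE = (CR_blank − CR_inh)/CR_blank × 100
IE = (2.85 − 0.47) / 2.85 × 100
IE = 2.38 / 2.85 × 100 = 83.5 %

83.5 %


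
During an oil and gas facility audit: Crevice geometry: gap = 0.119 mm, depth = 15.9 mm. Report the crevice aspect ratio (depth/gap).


Aspect ratio = depth / gap
Ratio = 15.9 / 0.119 = 133.6

133.6


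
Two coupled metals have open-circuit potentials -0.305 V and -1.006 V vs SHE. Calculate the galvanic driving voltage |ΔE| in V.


Driving voltage is the absolute potential difference.
|ΔE| = |-0.305 − (-1.006)| = 0.701 V

0.701 V


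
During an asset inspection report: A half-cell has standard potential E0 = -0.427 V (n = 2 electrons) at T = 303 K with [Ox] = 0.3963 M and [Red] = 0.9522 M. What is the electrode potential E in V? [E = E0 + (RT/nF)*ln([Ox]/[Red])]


Apply the Nernst equation: E = E0 + (RT/nF)*ln([Ox]/[Red])
Step 1: RT/nF = 8.314*303/(2*96485) = 0.01305458 V
Step 2: [Ox]/[Red] = 0.3963/0.9522 = 0.416194
Step 3: ln(0.416194) = -0.876604
Step 4: correction = 0.01305458 * -0.876604 = -0.011 V
E = -0.427 + -0.011 = -0.438 V

-0.438 V


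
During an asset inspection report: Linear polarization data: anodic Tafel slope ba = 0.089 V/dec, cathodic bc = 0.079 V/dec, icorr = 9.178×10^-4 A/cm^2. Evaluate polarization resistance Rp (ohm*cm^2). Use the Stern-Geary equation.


Apply the Stern-Geary equation: Rp = ba*bc / (2.303*icorr*(ba+bc))
ba*bc = 0.089*0.079 = 0.007031
ba+bc = 0.168; 2.303*icorr*(ba+bc) = 2.303*9.178×10^-4*0.168 = 3.5510049×10^-4
Rp = 0.007031 / 3.5510049×10^-4 = 19.8 ohm*cm^2

19.8 ohm*cm^2


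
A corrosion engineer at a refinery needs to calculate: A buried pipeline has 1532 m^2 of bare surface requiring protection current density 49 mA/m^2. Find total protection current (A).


I = area * current density, then convert mA → A (÷1000)
I = 1532 * 49 / 1000 = 75.07 A

75.07 A


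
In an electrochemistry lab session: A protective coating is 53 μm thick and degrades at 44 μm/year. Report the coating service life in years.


Service life = thickness / degradation rate
Life = 53 / 44 = 1.2 years

1.2 years


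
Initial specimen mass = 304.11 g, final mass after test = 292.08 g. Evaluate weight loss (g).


Weight loss = initial − final
WL = 304.11 − 292.08 = 12.03 g

12.03 g


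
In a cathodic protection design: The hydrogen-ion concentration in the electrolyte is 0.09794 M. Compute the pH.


pH = −log10[H+]
pH = −log10(0.09794) = 1.01

1.01


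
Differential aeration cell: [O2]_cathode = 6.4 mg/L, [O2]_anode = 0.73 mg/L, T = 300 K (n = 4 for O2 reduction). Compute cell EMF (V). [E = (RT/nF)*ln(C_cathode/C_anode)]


Apply the Nernst concentration-cell relation: E = (RT/nF)*ln(C_cathode/C_anode)
RT/nF = 8.314*300/(4*96485) = 0.00646266 V
ln(6.4/0.73) = 2.17101
E = 0.00646266 * 2.17101 = 0.01403 V

0.01403 V


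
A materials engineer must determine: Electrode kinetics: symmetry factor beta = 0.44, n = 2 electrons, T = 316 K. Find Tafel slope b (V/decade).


Apply the Tafel slope relation: b = 2.303*R*T/(beta*n*F)
Numerator: 2.303 * 8.314 * 316 = 6050.5
Denominator: 0.44 * 2 * 96485 = 84906.8
b = 6050.5 / 84906.8 = 0.071 V/decade

0.071 V/decade


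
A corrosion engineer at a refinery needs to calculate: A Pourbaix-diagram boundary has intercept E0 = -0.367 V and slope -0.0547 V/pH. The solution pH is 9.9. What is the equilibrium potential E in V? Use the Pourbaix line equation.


Apply the Pourbaix line equation: E = E0 + slope*pH
E = -0.367 + (-0.0547)*9.9 = -0.367 + (-0.54153) = -0.90853 V
Rounded to 3 decimal places: E = -0.909 V

-0.909 V


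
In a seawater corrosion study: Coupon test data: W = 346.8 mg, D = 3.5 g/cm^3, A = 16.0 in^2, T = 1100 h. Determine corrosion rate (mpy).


Apply the mpy weight-loss relation: CR = 534 * W / (D * A * T)
Numerator: 534 * 346.8 = 185191.2
Denominator: 3.5 * 16.0 * 1100 = 61600.0
CR = 185191.2 / 61600.0 = 3.006 mpy

3.006 mpy


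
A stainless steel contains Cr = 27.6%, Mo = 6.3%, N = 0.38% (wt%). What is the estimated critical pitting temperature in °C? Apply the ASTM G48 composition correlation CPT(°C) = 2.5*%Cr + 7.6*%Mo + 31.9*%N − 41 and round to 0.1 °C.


Apply the ASTM G48 empirical CPT estimate: CPT(°C) = 2.5*%Cr + 7.6*%Mo + 31.9*%N − 41
2.5*27.6 = 69; 7.6*6.3 = 47.88; 31.9*0.38 = 12.122
CPT = 69 + 47.88 + 12.122 − 41 = 88.002 °C
Rounded to 0.1 °C: CPT ≈ 88.0 °C

88.0 °C


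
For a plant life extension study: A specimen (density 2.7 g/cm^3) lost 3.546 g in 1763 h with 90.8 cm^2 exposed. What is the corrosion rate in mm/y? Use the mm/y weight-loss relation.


Apply the mm/y weight-loss relation: CR = 87600 * W / (D * A * T)
Numerator: 87600 * 3.546 = 310629.6
Denominator: 2.7 * 90.8 * 1763 = 432217.08
CR = 310629.6 / 432217.08 = 0.7187 mm/y

0.7187 mm/y


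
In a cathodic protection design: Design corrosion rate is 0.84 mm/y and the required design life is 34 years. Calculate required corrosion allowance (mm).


Corrosion allowance = CR × design life
CA = 0.84 * 34 = 28.56 mm

28.56 mm


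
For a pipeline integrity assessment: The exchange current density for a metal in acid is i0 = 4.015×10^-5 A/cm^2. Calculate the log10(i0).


i0 = 4.015×10^-5 A/cm^2
log10(i0) = -4.396

-4.396


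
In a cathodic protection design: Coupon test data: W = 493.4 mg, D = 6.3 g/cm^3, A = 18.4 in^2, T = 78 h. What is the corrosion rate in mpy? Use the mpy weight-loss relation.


Apply the mpy weight-loss relation: CR = 534 * W / (D * A * T)
Numerator: 534 * 493.4 = 263475.6
Denominator: 6.3 * 18.4 * 78 = 9041.76
CR = 263475.6 / 9041.76 = 29.13986 mpy

29.13986 mpy


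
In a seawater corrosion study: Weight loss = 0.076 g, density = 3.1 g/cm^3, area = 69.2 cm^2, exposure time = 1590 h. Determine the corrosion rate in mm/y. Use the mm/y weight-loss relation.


Apply the mm/y weight-loss relation: CR = 87600 * W / (D * A * T)
Numerator: 87600 * 0.076 = 6657.6
Denominator: 3.1 * 69.2 * 1590 = 341086.8
CR = 6657.6 / 341086.8 = 0.01952 mm/y

0.01952 mm/y


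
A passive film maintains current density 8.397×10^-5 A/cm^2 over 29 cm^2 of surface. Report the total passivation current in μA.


I = i_pass * A, then convert A → μA (×10^6)
I = 8.397×10^-5 * 29 * 10^6 = 2435.13 μA

2435.13 μA


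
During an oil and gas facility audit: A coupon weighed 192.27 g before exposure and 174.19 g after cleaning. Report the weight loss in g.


Weight loss = initial − final
WL = 192.27 − 174.19 = 18.08 g

18.08 g


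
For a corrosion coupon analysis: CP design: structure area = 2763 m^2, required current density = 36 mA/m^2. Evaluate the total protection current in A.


I = area * current density, then convert mA → A (÷1000)
I = 2763 * 36 / 1000 = 99.47 A

99.47 A


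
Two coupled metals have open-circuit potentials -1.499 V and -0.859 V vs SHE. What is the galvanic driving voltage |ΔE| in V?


Driving voltage is the absolute potential difference.
|ΔE| = |-1.499 − (-0.859)| = 0.64 V

0.64 V


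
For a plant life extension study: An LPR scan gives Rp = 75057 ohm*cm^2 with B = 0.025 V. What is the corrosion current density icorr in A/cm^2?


Apply the Stern-Geary relation: icorr = B / Rp
icorr = 0.025 / 75057 = 3.331×10^-7 A/cm^2

3.331×10^-7 A/cm^2


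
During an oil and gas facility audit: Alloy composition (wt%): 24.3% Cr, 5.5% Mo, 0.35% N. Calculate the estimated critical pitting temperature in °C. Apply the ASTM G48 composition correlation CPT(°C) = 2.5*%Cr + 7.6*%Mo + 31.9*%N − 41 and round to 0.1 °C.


Apply the ASTM G48 empirical CPT estimate: CPT(°C) = 2.5*%Cr + 7.6*%Mo + 31.9*%N − 41
2.5*24.3 = 60.75; 7.6*5.5 = 41.8; 31.9*0.35 = 11.165
CPT = 60.75 + 41.8 + 11.165 − 41 = 72.715 °C
Rounded to 0.1 °C: CPT ≈ 72.7 °C

72.7 °C


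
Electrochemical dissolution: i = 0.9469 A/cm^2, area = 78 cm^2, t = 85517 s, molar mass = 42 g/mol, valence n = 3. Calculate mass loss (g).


Apply Faraday's law: m = i*A*t*M / (n*F)
Total charge passed Q = i*A*t = 0.9469*78*85517 = 6316131.6894 C
m = Q*M/(n*F) = 6316131.6894*42/(3*96485) = 916.47244 g

916.47244 g


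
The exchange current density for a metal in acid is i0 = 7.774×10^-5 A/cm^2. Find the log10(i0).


i0 = 7.774×10^-5 A/cm^2
log10(i0) = -4.109

-4.109


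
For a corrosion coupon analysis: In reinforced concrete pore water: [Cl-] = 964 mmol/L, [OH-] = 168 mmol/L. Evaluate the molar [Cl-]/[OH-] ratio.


Threshold parameter = [Cl-] / [OH-] (molar basis; both in mmol/L, so units cancel)
Ratio = 964 / 168 = 5.74

5.74


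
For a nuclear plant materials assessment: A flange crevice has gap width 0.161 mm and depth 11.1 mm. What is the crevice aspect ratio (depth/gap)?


Aspect ratio = depth / gap
Ratio = 11.1 / 0.161 = 68.9

68.9


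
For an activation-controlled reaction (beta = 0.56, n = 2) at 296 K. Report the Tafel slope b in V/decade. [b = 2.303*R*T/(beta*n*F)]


Apply the Tafel slope relation: b = 2.303*R*T/(beta*n*F)
Numerator: 2.303 * 8.314 * 296 = 5667.55
Denominator: 0.56 * 2 * 96485 = 108063.2
b = 5667.55 / 108063.2 = 0.0524 V/decade

0.0524 V/decade


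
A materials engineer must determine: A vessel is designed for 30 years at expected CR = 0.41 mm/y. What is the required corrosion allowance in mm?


Corrosion allowance = CR × design life
CA = 0.41 * 30 = 12.3 mm

12.3 mm


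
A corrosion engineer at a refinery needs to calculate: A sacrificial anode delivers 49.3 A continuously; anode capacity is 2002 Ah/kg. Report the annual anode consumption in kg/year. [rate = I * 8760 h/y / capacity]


Annual consumption = current * hours per year / capacity
Rate = 49.3 * 8760 / 2002 = 215.7 kg/year

215.7 kg/year


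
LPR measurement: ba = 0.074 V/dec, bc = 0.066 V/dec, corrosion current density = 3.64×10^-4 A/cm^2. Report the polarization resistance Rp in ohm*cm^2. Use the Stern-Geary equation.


Apply the Stern-Geary equation: Rp = ba*bc / (2.303*icorr*(ba+bc))
ba*bc = 0.074*0.066 = 0.004884
ba+bc = 0.14; 2.303*icorr*(ba+bc) = 2.303*3.64×10^-4*0.14 = 1.1736088×10^-4
Rp = 0.004884 / 1.1736088×10^-4 = 41.6 ohm*cm^2

41.6 ohm*cm^2


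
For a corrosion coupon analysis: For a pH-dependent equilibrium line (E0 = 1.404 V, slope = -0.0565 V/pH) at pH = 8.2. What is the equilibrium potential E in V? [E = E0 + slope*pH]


Apply the Pourbaix line equation: E = E0 + slope*pH
E = 1.404 + (-0.0565)*8.2 = 1.404 + (-0.4633) = 0.9407 V
Rounded to 4 decimal places: E = 0.9407 V

0.9407 V


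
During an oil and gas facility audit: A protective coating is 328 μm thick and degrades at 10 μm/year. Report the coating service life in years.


Service life = thickness / degradation rate
Life = 328 / 10 = 32.8 years

32.8 years


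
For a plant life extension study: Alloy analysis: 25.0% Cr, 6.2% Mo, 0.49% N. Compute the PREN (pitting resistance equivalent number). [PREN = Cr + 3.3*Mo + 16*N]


Apply the PREN formula: PREN = Cr + 3.3*Mo + 16*N
PREN = 25.0 + 3.3*6.2 + 16*0.49
PREN = 25.0 + 20.46 + 7.84 = 53.3

53.3


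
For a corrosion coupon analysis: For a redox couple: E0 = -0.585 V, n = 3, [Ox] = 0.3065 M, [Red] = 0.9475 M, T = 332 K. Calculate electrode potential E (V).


Apply the Nernst equation: E = E0 + (RT/nF)*ln([Ox]/[Red])
Step 1: RT/nF = 8.314*332/(3*96485) = 0.00953602 V
Step 2: [Ox]/[Red] = 0.3065/0.9475 = 0.323483
Step 3: ln(0.323483) = -1.128609
Step 4: correction = 0.00953602 * -1.128609 = -0.0108 V
E = -0.585 + -0.0108 = -0.5958 V

-0.5958 V


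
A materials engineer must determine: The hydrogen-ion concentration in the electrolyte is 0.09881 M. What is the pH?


pH = −log10[H+]
pH = −log10(0.09881) = 1.01

1.01


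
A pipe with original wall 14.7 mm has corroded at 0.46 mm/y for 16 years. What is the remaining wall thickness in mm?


Remaining wall = original − CR × time
t = 14.7 − 0.46*16 = 14.7 − 7.36 = 7.34 mm

7.34 mm


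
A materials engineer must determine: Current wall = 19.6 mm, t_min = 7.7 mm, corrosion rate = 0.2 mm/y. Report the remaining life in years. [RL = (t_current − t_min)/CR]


Apply the remaining-life relation: RL = (t_current − t_min) / CR
RL = (19.6 − 7.7) / 0.2 = 11.9 / 0.2 = 59.5 years

59.5 years


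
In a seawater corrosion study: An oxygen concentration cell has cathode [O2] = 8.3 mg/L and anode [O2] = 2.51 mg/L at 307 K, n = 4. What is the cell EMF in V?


Apply the Nernst concentration-cell relation: E = (RT/nF)*ln(C_cathode/C_anode)
RT/nF = 8.314*307/(4*96485) = 0.00661346 V
ln(8.3/2.51) = 1.19597
E = 0.00661346 * 1.19597 = 0.00791 V

0.00791 V


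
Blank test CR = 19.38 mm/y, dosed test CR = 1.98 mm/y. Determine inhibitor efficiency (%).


Apply the inhibitor-efficiency definition: IE = (CR_blank − CR_inh)/CR_blank × 100
IE = (19.38 − 1.98) / 19.38 × 100
IE = 17.4 / 19.38 × 100 = 89.8 %

89.8 %


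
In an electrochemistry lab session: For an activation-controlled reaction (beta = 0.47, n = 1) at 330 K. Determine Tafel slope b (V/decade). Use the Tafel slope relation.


Apply the Tafel slope relation: b = 2.303*R*T/(beta*n*F)
Numerator: 2.303 * 8.314 * 330 = 6318.56
Denominator: 0.47 * 1 * 96485 = 45347.95
b = 6318.56 / 45347.95 = 0.1393 V/decade

0.1393 V/decade


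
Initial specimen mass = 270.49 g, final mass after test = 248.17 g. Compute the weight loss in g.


Weight loss = initial − final
WL = 270.49 − 248.17 = 22.32 g

22.32 g


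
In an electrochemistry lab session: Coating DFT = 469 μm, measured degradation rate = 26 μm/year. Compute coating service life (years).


Service life = thickness / degradation rate
Life = 469 / 26 = 18.0 years

18.0 years


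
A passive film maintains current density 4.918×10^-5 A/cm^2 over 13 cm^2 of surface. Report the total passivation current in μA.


I = i_pass * A, then convert A → μA (×10^6)
I = 4.918×10^-5 * 13 * 10^6 = 639.34 μA

639.34 μA


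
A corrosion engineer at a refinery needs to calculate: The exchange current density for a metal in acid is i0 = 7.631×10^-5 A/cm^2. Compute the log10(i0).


i0 = 7.631×10^-5 A/cm^2
log10(i0) = -4.117

-4.117


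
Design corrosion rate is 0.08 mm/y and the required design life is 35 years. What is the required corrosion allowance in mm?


Corrosion allowance = CR × design life
CA = 0.08 * 35 = 2.8 mm

2.8 mm


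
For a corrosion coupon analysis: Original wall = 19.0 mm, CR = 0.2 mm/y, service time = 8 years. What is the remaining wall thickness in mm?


Remaining wall = original − CR × time
t = 19.0 − 0.2*8 = 19.0 − 1.6 = 17.4 mm

17.4 mm


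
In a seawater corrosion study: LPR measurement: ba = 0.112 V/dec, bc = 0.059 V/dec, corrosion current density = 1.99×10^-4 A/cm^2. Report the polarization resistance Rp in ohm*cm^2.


Apply the Stern-Geary equation: Rp = ba*bc / (2.303*icorr*(ba+bc))
ba*bc = 0.112*0.059 = 0.006608
ba+bc = 0.171; 2.303*icorr*(ba+bc) = 2.303*1.99×10^-4*0.171 = 7.8368787×10^-5
Rp = 0.006608 / 7.8368787×10^-5 = 84.3 ohm*cm^2

84.3 ohm*cm^2


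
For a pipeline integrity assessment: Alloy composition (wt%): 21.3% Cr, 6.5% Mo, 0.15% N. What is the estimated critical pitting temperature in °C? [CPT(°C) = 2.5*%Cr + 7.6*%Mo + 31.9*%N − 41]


Apply the ASTM G48 empirical CPT estimate: CPT(°C) = 2.5*%Cr + 7.6*%Mo + 31.9*%N − 41
2.5*21.3 = 53.25; 7.6*6.5 = 49.4; 31.9*0.15 = 4.785
CPT = 53.25 + 49.4 + 4.785 − 41 = 66.435 °C
Rounded to 0.1 °C: CPT ≈ 66.4 °C

66.4 °C


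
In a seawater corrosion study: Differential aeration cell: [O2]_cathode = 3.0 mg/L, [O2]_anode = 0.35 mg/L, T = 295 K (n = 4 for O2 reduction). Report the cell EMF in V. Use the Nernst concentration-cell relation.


Apply the Nernst concentration-cell relation: E = (RT/nF)*ln(C_cathode/C_anode)
RT/nF = 8.314*295/(4*96485) = 0.00635495 V
ln(3.0/0.35) = 2.14843
E = 0.00635495 * 2.14843 = 0.01365 V

0.01365 V


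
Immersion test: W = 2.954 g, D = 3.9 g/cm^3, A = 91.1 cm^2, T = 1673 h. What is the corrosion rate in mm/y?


Apply the mm/y weight-loss relation: CR = 87600 * W / (D * A * T)
Numerator: 87600 * 2.954 = 258770.4
Denominator: 3.9 * 91.1 * 1673 = 594400.17
CR = 258770.4 / 594400.17 = 0.435347 mm/y

0.435347 mm/y


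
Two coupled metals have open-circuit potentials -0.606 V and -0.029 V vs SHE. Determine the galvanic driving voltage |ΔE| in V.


Driving voltage is the absolute potential difference.
|ΔE| = |-0.606 − (-0.029)| = 0.577 V

0.577 V


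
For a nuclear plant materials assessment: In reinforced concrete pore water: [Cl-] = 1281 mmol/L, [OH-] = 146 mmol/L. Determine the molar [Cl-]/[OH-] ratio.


Threshold parameter = [Cl-] / [OH-] (molar basis; both in mmol/L, so units cancel)
Ratio = 1281 / 146 = 8.77

8.77


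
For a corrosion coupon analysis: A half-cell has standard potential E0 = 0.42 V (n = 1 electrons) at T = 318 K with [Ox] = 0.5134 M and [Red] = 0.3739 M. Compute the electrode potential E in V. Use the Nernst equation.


Apply the Nernst equation: E = E0 + (RT/nF)*ln([Ox]/[Red])
Step 1: RT/nF = 8.314*318/(1*96485) = 0.02740169 V
Step 2: [Ox]/[Red] = 0.5134/0.3739 = 1.373094
Step 3: ln(1.373094) = 0.317067
Step 4: correction = 0.02740169 * 0.317067 = 0.0087 V
E = 0.42 + 0.0087 = 0.4287 V

0.4287 V


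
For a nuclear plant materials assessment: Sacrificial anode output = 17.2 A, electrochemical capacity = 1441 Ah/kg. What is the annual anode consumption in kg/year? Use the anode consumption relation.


Annual consumption = current * hours per year / capacity
Rate = 17.2 * 8760 / 1441 = 104.6 kg/year

104.6 kg/year


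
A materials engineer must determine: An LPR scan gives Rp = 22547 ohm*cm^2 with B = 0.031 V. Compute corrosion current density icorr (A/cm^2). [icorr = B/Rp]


Apply the Stern-Geary relation: icorr = B / Rp
icorr = 0.031 / 22547 = 1.375×10^-6 A/cm^2

1.375×10^-6 A/cm^2


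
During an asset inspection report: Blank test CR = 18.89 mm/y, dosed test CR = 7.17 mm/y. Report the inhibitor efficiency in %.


Apply the inhibitor-efficiency definition: IE = (CR_blank − CR_inh)/CR_blank × 100
IE = (18.89 − 7.17) / 18.89 × 100
IE = 11.72 / 18.89 × 100 = 62.0 %

62.0 %


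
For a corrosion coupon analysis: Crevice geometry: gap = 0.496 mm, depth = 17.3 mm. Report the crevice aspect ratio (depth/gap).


Aspect ratio = depth / gap
Ratio = 17.3 / 0.496 = 34.9

34.9


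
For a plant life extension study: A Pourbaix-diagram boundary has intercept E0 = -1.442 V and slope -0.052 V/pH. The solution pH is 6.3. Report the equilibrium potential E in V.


Apply the Pourbaix line equation: E = E0 + slope*pH
E = -1.442 + (-0.052)*6.3 = -1.442 + (-0.3276) = -1.7696 V
Rounded to 4 decimal places: E = -1.7696 V

-1.7696 V


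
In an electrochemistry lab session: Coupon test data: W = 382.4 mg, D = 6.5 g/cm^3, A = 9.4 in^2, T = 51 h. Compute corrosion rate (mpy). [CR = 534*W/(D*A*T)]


Apply the mpy weight-loss relation: CR = 534 * W / (D * A * T)
Numerator: 534 * 382.4 = 204201.6
Denominator: 6.5 * 9.4 * 51 = 3116.1
CR = 204201.6 / 3116.1 = 65.5311 mpy

65.5311 mpy


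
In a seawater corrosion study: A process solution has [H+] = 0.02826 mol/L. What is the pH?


pH = −log10[H+]
pH = −log10(0.02826) = 1.55

1.55


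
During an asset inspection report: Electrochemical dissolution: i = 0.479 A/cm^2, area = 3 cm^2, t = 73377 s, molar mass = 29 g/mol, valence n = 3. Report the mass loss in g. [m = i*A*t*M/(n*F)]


Apply Faraday's law: m = i*A*t*M / (n*F)
Total charge passed Q = i*A*t = 0.479*3*73377 = 105442.749 C
m = Q*M/(n*F) = 105442.749*29/(3*96485) = 10.564 g

10.564 g


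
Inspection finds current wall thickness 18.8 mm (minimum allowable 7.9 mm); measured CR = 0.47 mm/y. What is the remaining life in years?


Apply the remaining-life relation: RL = (t_current − t_min) / CR
RL = (18.8 − 7.9) / 0.47 = 10.9 / 0.47 = 23.2 years

23.2 years


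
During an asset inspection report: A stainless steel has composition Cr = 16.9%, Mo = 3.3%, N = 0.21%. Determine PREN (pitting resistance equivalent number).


Apply the PREN formula: PREN = Cr + 3.3*Mo + 16*N
PREN = 16.9 + 3.3*3.3 + 16*0.21
PREN = 16.9 + 10.89 + 3.36 = 31.15

31.15


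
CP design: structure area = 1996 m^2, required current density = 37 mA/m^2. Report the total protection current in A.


I = area * current density, then convert mA → A (÷1000)
I = 1996 * 37 / 1000 = 73.85 A

73.85 A


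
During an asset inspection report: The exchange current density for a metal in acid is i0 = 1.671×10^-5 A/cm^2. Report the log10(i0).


i0 = 1.671×10^-5 A/cm^2
log10(i0) = -4.777

-4.777


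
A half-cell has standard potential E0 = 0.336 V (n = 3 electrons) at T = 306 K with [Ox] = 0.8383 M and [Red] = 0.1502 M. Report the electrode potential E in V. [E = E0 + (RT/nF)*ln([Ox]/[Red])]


Apply the Nernst equation: E = E0 + (RT/nF)*ln([Ox]/[Red])
Step 1: RT/nF = 8.314*306/(3*96485) = 0.00878922 V
Step 2: [Ox]/[Red] = 0.8383/0.1502 = 5.581225
Step 3: ln(5.581225) = 1.719408
Step 4: correction = 0.00878922 * 1.719408 = 0.0151 V
E = 0.336 + 0.0151 = 0.3511 V

0.3511 V


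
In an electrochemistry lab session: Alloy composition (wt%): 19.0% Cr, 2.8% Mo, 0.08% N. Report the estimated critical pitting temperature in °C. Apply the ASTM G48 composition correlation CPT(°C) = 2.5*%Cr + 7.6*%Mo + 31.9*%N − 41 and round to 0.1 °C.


Apply the ASTM G48 empirical CPT estimate: CPT(°C) = 2.5*%Cr + 7.6*%Mo + 31.9*%N − 41
2.5*19.0 = 47.5; 7.6*2.8 = 21.28; 31.9*0.08 = 2.552
CPT = 47.5 + 21.28 + 2.552 − 41 = 30.332 °C
Rounded to 0.1 °C: CPT ≈ 30.3 °C

30.3 °C


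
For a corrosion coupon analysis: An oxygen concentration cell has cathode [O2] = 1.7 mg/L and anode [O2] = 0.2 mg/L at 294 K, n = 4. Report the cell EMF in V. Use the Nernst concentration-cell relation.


Apply the Nernst concentration-cell relation: E = (RT/nF)*ln(C_cathode/C_anode)
RT/nF = 8.314*294/(4*96485) = 0.00633341 V
ln(1.7/0.2) = 2.14007
E = 0.00633341 * 2.14007 = 0.01355 V

0.01355 V


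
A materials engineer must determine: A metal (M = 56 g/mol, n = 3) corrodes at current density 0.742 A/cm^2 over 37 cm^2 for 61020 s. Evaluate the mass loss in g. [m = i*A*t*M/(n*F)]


Apply Faraday's law: m = i*A*t*M / (n*F)
Total charge passed Q = i*A*t = 0.742*37*61020 = 1675243.08 C
m = Q*M/(n*F) = 1675243.08*56/(3*96485) = 324.10431 g

324.10431 g


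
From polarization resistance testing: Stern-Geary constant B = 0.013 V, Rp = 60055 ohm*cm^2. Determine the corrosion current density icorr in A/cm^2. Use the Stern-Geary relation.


Apply the Stern-Geary relation: icorr = B / Rp
icorr = 0.013 / 60055 = 2.165×10^-7 A/cm^2

2.165×10^-7 A/cm^2


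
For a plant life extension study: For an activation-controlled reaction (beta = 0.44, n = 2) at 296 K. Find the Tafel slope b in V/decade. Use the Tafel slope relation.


Apply the Tafel slope relation: b = 2.303*R*T/(beta*n*F)
Numerator: 2.303 * 8.314 * 296 = 5667.55
Denominator: 0.44 * 2 * 96485 = 84906.8
b = 5667.55 / 84906.8 = 0.067 V/decade

0.067 V/decade


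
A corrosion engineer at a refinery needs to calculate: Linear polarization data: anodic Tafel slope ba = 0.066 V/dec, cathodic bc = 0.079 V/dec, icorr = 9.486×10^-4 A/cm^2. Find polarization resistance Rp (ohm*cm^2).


Apply the Stern-Geary equation: Rp = ba*bc / (2.303*icorr*(ba+bc))
ba*bc = 0.066*0.079 = 0.005214
ba+bc = 0.145; 2.303*icorr*(ba+bc) = 2.303*9.486×10^-4*0.145 = 3.1677074×10^-4
Rp = 0.005214 / 3.1677074×10^-4 = 16.5 ohm*cm^2

16.5 ohm*cm^2


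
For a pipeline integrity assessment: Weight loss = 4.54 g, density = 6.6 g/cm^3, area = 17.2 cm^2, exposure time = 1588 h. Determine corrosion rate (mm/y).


Apply the mm/y weight-loss relation: CR = 87600 * W / (D * A * T)
Numerator: 87600 * 4.54 = 397704.0
Denominator: 6.6 * 17.2 * 1588 = 180269.76
CR = 397704.0 / 180269.76 = 2.2062 mm/y

2.2062 mm/y


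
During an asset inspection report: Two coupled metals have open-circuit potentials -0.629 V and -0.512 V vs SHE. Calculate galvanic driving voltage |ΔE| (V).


Driving voltage is the absolute potential difference.
|ΔE| = |-0.629 − (-0.512)| = 0.117 V

0.117 V


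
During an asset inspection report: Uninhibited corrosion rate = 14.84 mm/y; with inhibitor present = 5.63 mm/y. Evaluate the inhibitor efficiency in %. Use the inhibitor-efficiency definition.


Apply the inhibitor-efficiency definition: IE = (CR_blank − CR_inh)/CR_blank × 100
IE = (14.84 − 5.63) / 14.84 × 100
IE = 9.21 / 14.84 × 100 = 62.1 %

62.1 %


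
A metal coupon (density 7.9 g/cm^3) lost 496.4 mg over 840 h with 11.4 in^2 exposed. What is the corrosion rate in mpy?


Apply the mpy weight-loss relation: CR = 534 * W / (D * A * T)
Numerator: 534 * 496.4 = 265077.6
Denominator: 7.9 * 11.4 * 840 = 75650.4
CR = 265077.6 / 75650.4 = 3.504 mpy

3.504 mpy


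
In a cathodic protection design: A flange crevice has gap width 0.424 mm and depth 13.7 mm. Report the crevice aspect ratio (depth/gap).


Aspect ratio = depth / gap
Ratio = 13.7 / 0.424 = 32.3

32.3


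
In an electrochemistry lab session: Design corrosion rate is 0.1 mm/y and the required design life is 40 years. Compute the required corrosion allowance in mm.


Corrosion allowance = CR × design life
CA = 0.1 * 40 = 4.0 mm

4.0 mm


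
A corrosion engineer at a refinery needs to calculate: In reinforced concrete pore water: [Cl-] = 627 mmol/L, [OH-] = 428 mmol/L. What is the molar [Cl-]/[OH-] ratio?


Threshold parameter = [Cl-] / [OH-] (molar basis; both in mmol/L, so units cancel)
Ratio = 627 / 428 = 1.46

1.46


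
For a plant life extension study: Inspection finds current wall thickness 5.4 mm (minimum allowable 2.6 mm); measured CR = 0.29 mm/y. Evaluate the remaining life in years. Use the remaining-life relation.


Apply the remaining-life relation: RL = (t_current − t_min) / CR
RL = (5.4 − 2.6) / 0.29 = 2.8 / 0.29 = 9.7 years

9.7 years


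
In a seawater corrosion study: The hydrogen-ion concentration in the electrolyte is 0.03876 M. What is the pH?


pH = −log10[H+]
pH = −log10(0.03876) = 1.41

1.41


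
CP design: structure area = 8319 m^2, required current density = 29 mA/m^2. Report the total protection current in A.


I = area * current density, then convert mA → A (÷1000)
I = 8319 * 29 / 1000 = 241.25 A

241.25 A


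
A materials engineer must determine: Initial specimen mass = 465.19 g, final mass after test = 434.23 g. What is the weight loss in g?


Weight loss = initial − final
WL = 465.19 − 434.23 = 30.96 g

30.96 g


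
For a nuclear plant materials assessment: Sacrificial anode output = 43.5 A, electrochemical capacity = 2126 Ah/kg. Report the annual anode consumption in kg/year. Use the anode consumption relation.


Annual consumption = current * hours per year / capacity
Rate = 43.5 * 8760 / 2126 = 179.2 kg/year

179.2 kg/year


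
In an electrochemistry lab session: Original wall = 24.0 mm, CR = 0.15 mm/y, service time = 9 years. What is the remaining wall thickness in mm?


Remaining wall = original − CR × time
t = 24.0 − 0.15*9 = 24.0 − 1.35 = 22.65 mm

22.65 mm


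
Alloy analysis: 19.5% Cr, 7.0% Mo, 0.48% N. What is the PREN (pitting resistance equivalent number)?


Apply the PREN formula: PREN = Cr + 3.3*Mo + 16*N
PREN = 19.5 + 3.3*7.0 + 16*0.48
PREN = 19.5 + 23.1 + 7.68 = 50.28

50.28


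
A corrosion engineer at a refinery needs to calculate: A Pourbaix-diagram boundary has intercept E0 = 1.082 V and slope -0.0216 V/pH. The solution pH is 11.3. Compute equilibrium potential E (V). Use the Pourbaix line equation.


Apply the Pourbaix line equation: E = E0 + slope*pH
E = 1.082 + (-0.0216)*11.3 = 1.082 + (-0.24408) = 0.83792 V
Rounded to 4 decimal places: E = 0.8379 V

0.8379 V


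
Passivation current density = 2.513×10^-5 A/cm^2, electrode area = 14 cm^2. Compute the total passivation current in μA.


I = i_pass * A, then convert A → μA (×10^6)
I = 2.513×10^-5 * 14 * 10^6 = 351.82 μA

351.82 μA


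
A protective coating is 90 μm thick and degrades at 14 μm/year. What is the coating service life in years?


Service life = thickness / degradation rate
Life = 90 / 14 = 6.4 years

6.4 years


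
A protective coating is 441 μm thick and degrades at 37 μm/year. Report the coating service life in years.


Service life = thickness / degradation rate
Life = 441 / 37 = 11.9 years

11.9 years


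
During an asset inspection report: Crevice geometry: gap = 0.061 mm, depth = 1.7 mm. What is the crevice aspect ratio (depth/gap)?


Aspect ratio = depth / gap
Ratio = 1.7 / 0.061 = 27.9

27.9


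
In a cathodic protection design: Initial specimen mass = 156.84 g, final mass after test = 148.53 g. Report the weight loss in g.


Weight loss = initial − final
WL = 156.84 − 148.53 = 8.31 g

8.31 g


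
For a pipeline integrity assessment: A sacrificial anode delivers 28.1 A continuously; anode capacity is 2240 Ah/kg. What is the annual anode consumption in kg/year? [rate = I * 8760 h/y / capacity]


Annual consumption = current * hours per year / capacity
Rate = 28.1 * 8760 / 2240 = 109.9 kg/year

109.9 kg/year


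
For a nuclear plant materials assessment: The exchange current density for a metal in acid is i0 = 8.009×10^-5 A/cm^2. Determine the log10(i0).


i0 = 8.009×10^-5 A/cm^2
log10(i0) = -4.096

-4.096


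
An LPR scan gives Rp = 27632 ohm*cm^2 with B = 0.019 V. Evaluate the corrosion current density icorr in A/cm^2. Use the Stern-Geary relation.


Apply the Stern-Geary relation: icorr = B / Rp
icorr = 0.019 / 27632 = 6.876×10^-7 A/cm^2

6.876×10^-7 A/cm^2
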